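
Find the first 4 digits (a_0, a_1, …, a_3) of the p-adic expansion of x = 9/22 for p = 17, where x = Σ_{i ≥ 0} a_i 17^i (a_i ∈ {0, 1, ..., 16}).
(a_0, …, a_3) = (12, 14, 3, 16)

v_17(9/22) = 0 (numerator and denominator both coprime to 17), so x ∈ ℤ_17^×. Compute digits iteratively via a_i = x_i mod 17, x_{i+1} = (x_i − a_i)/17, with x_0 = x:
  x_0 = 9/22;  a_0 = 12;  x_1 = (x_0 − 12)/17 = -15/22
  x_1 = -15/22;  a_1 = 14;  x_2 = (x_1 − 14)/17 = -19/22
  x_2 = -19/22;  a_2 = 3;  x_3 = (x_2 − 3)/17 = -5/22
  x_3 = -5/22;  a_3 = 16;  x_4 = (x_3 − 16)/17 = -21/22
Digits: (12, 14, 3, 16).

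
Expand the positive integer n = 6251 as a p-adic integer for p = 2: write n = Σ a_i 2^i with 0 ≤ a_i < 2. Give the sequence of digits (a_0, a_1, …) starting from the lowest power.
(a_0, a_1, …) = (1, 1, 0, 1, 0, 1, 1, 0, 0, 0, 0, 1, 1)

Repeated division by 2 gives the digits low-to-high: 6251 = 1 + 1·2^1 + 1·2^3 + 1·2^5 + 1·2^6 + 1·2^11 + 1·2^12. Digit sequence: (1, 1, 0, 1, 0, 1, 1, 0, 0, 0, 0, 1, 1).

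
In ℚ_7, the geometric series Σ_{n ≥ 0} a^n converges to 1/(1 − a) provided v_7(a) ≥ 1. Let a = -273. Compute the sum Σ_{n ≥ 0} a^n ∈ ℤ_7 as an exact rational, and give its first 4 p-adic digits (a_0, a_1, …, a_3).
Σ a^n = 1/(1 − a) = 1/274;  first 4 digits = (1, 3, 3, 5)

v_7(a) = 1 ≥ 1, so the series converges in ℤ_7 to 1/(1 − a) = 1/(1 − (-273)) = 1/274. Expand this rational in ℤ_7: compute digits iteratively via d_i = x_i mod 7, x_{i+1} = (x_i − d_i)/7. The first 4 digits are (1, 3, 3, 5).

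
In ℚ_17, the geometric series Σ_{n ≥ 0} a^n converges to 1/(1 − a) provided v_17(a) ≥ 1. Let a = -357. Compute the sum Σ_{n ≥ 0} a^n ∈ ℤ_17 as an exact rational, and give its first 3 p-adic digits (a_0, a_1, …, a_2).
Σ a^n = 1/(1 − a) = 1/358;  first 3 digits = (1, 13, 14)

v_17(a) = 1 ≥ 1, so the series converges in ℤ_17 to 1/(1 − a) = 1/(1 − (-357)) = 1/358. Expand this rational in ℤ_17: compute digits iteratively via d_i = x_i mod 17, x_{i+1} = (x_i − d_i)/17. The first 3 digits are (1, 13, 14).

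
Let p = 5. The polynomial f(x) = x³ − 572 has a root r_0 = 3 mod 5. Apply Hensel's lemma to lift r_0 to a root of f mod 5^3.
r_2 = 13 (mod 125)

Hensel: r_{i+1} = r_i − f(r_i)/f′(r_i) mod 5^{i+2}, where f′(x) = 3x². Iterate:
  r_0 = 3 (mod 5)
  r_1 = 13 (mod 25)
  r_2 = 13 (mod 125)
Final: r = 13 with f(r) ≡ 0 mod 5^3.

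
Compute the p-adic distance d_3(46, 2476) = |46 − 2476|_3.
d_3(46, 2476) = 1/243

Step 1 — x − y = 46 − 2476 = -2430. Step 2 — v_3(-2430) = 5 (factor: -2430 = −(3^5 · 10); the sign does not affect v_p). Step 3 — |x − y|_3 = 3^{-5} = 1/243.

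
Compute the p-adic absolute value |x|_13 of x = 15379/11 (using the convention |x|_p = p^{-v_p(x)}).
|15379/11|_13 = 1/2197

Step 1 — compute v_13(x) by factoring powers of 13 out of the numerator and denominator: v_13(15379/11) = 3. Step 2 — apply |x|_p = p^{-v_p(x)} = 13^{-3} = 1/2197.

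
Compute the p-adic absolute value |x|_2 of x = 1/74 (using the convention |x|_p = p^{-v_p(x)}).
|1/74|_2 = 2

Step 1 — compute v_2(x) by factoring powers of 2 out of the numerator and denominator: v_2(1/74) = -1. Step 2 — apply |x|_p = p^{-v_p(x)} = 2^{1} = 2.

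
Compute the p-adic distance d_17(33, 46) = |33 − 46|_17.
d_17(33, 46) = 1

Step 1 — x − y = 33 − 46 = -13. Step 2 — v_17(-13) = 0 (factor: -13 = −(17^0 · 13); the sign does not affect v_p). Step 3 — |x − y|_17 = 17^{0} = 1.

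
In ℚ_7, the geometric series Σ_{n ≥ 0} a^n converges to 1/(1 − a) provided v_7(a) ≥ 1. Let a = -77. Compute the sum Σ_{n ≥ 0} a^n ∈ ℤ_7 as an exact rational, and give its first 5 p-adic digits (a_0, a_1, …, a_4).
Σ a^n = 1/(1 − a) = 1/78;  first 5 digits = (1, 3, 0, 2, 5)

v_7(a) = 1 ≥ 1, so the series converges in ℤ_7 to 1/(1 − a) = 1/(1 − (-77)) = 1/78. Expand this rational in ℤ_7: compute digits iteratively via d_i = x_i mod 7, x_{i+1} = (x_i − d_i)/7. The first 5 digits are (1, 3, 0, 2, 5).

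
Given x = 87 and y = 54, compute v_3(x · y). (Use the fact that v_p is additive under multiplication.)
v_3(4698) = 4

v_p(x) = 1 (factor: 87 = 3^1 · 29); v_p(y) = 3 (factor: 54 = 3^3 · 2). Additivity: v_p(xy) = v_p(x) + v_p(y) = 1 + 3 = 4. (Direct check: xy = 4698 = 3^4 · (58).)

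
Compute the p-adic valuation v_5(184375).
v_5(184375) = 5

v_5(n) is the largest exponent k such that 5^k divides n. Factor out: 184375 = 5^5 · 59. (Sign doesn't affect v_p.) So v_5(184375) = 5.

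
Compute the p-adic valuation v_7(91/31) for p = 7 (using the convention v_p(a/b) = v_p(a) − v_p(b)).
v_7(91/31) = 1

Factor powers of 7 from the numerator and denominator of the reduced fraction: 91 = 7^1 · 13 and 31 = 7^0 · 31. Apply v_p(a/b) = v_p(a) − v_p(b): v_7(91/31) = 1 − 0 = 1.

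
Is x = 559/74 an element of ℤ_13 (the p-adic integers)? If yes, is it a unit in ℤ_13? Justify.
x ∈ ℤ_13 but not a unit; v_13(x) = 1 > 0

ℤ_13 = {x ∈ ℚ_13 : v_13(x) ≥ 0} and ℤ_13^× = {x ∈ ℤ_13 : v_13(x) = 0}. Here v_13(559/74) = v_13(num) − v_13(den) = 1; compare against these criteria.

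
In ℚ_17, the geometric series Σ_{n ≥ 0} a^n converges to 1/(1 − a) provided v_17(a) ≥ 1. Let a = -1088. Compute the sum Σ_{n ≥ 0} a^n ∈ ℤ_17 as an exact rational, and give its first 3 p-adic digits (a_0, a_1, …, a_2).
Σ a^n = 1/(1 − a) = 1/1089;  first 3 digits = (1, 4, 12)

v_17(a) = 1 ≥ 1, so the series converges in ℤ_17 to 1/(1 − a) = 1/(1 − (-1088)) = 1/1089. Expand this rational in ℤ_17: compute digits iteratively via d_i = x_i mod 17, x_{i+1} = (x_i − d_i)/17. The first 3 digits are (1, 4, 12).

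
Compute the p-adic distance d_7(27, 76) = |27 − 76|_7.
d_7(27, 76) = 1/49

Step 1 — x − y = 27 − 76 = -49. Step 2 — v_7(-49) = 2 (factor: -49 = −(7^2 · 1); the sign does not affect v_p). Step 3 — |x − y|_7 = 7^{-2} = 1/49.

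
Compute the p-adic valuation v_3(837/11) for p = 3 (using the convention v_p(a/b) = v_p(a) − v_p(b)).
v_3(837/11) = 3

Factor powers of 3 from the numerator and denominator of the reduced fraction: 837 = 3^3 · 31 and 11 = 3^0 · 11. Apply v_p(a/b) = v_p(a) − v_p(b): v_3(837/11) = 3 − 0 = 3.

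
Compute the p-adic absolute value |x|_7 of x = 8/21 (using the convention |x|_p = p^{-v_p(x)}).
|8/21|_7 = 7

Step 1 — compute v_7(x) by factoring powers of 7 out of the numerator and denominator: v_7(8/21) = -1. Step 2 — apply |x|_p = p^{-v_p(x)} = 7^{1} = 7.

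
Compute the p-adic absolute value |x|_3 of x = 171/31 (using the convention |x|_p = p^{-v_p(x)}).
|171/31|_3 = 1/9

Step 1 — compute v_3(x) by factoring powers of 3 out of the numerator and denominator: v_3(171/31) = 2. Step 2 — apply |x|_p = p^{-v_p(x)} = 3^{-2} = 1/9.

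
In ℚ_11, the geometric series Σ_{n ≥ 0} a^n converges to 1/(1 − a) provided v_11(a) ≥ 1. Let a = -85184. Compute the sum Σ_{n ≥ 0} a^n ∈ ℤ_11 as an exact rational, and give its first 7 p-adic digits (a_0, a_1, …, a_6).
Σ a^n = 1/(1 − a) = 1/85185;  first 7 digits = (1, 0, 0, 2, 5, 10, 3)

v_11(a) = 3 ≥ 1, so the series converges in ℤ_11 to 1/(1 − a) = 1/(1 − (-85184)) = 1/85185. Expand this rational in ℤ_11: compute digits iteratively via d_i = x_i mod 11, x_{i+1} = (x_i − d_i)/11. The first 7 digits are (1, 0, 0, 2, 5, 10, 3).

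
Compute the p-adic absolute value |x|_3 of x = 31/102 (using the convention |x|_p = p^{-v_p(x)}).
|31/102|_3 = 3

Step 1 — compute v_3(x) by factoring powers of 3 out of the numerator and denominator: v_3(31/102) = -1. Step 2 — apply |x|_p = p^{-v_p(x)} = 3^{1} = 3.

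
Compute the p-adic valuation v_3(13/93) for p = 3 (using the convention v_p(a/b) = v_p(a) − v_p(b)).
v_3(13/93) = -1

Factor powers of 3 from the numerator and denominator of the reduced fraction: 13 = 3^0 · 13 and 93 = 3^1 · 31. Apply v_p(a/b) = v_p(a) − v_p(b): v_3(13/93) = 0 − 1 = -1.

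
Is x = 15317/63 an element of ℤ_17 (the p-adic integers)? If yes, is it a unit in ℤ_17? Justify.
x ∈ ℤ_17 but not a unit; v_17(x) = 2 > 0

ℤ_17 = {x ∈ ℚ_17 : v_17(x) ≥ 0} and ℤ_17^× = {x ∈ ℤ_17 : v_17(x) = 0}. Here v_17(15317/63) = v_17(num) − v_17(den) = 2; compare against these criteria.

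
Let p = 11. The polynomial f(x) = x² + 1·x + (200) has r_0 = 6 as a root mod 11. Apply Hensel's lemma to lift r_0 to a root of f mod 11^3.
r_2 = 1216 (mod 1331)

Hensel: r_{i+1} = r_i − f(r_i)·(f′(r_i))^{-1} mod 11^{i+2}, f′(x) = 2x + 1. Iterate:
  r_0 = 6 (mod 11)
  r_1 = 6 (mod 121)
  r_2 = 1216 (mod 1331)
Final: r = 1216 satisfies f(r) ≡ 0 mod 11^3.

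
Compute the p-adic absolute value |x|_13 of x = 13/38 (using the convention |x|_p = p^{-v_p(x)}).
|13/38|_13 = 1/13

Step 1 — compute v_13(x) by factoring powers of 13 out of the numerator and denominator: v_13(13/38) = 1. Step 2 — apply |x|_p = p^{-v_p(x)} = 13^{-1} = 1/13.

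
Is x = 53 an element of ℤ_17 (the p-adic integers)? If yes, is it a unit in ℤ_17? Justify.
x ∈ ℤ_17^× (unit); v_17(x) = 0

ℤ_17 = {x ∈ ℚ_17 : v_17(x) ≥ 0} and ℤ_17^× = {x ∈ ℤ_17 : v_17(x) = 0}. Here v_17(53) = v_17(num) − v_17(den) = 0; compare against these criteria.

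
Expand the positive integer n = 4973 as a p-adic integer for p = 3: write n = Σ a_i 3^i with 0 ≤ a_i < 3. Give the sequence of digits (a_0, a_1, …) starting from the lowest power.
(a_0, a_1, …) = (2, 1, 0, 1, 1, 2, 0, 2)

Repeated division by 3 gives the digits low-to-high: 4973 = 2 + 1·3^1 + 1·3^3 + 1·3^4 + 2·3^5 + 2·3^7. Digit sequence: (2, 1, 0, 1, 1, 2, 0, 2).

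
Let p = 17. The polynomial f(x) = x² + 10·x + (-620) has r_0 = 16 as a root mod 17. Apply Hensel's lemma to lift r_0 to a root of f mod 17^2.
r_1 = 186 (mod 289)

Hensel: r_{i+1} = r_i − f(r_i)·(f′(r_i))^{-1} mod 17^{i+2}, f′(x) = 2x + 10. Iterate:
  r_0 = 16 (mod 17)
  r_1 = 186 (mod 289)
Final: r = 186 satisfies f(r) ≡ 0 mod 17^2.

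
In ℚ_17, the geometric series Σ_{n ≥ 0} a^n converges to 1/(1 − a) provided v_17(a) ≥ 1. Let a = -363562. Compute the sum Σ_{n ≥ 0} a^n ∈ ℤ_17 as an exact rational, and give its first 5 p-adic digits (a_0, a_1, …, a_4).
Σ a^n = 1/(1 − a) = 1/363563;  first 5 digits = (1, 0, 0, 11, 12)

v_17(a) = 3 ≥ 1, so the series converges in ℤ_17 to 1/(1 − a) = 1/(1 − (-363562)) = 1/363563. Expand this rational in ℤ_17: compute digits iteratively via d_i = x_i mod 17, x_{i+1} = (x_i − d_i)/17. The first 5 digits are (1, 0, 0, 11, 12).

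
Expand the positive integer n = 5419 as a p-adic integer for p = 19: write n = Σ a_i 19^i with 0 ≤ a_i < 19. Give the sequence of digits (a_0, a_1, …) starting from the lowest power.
(a_0, a_1, …) = (4, 0, 15)

Repeated division by 19 gives the digits low-to-high: 5419 = 4 + 15·19^2. Digit sequence: (4, 0, 15).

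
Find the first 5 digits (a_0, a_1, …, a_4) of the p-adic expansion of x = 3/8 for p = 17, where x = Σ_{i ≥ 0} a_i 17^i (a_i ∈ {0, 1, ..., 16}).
(a_0, …, a_4) = (11, 10, 10, 10, 10)

v_17(3/8) = 0 (numerator and denominator both coprime to 17), so x ∈ ℤ_17^×. Compute digits iteratively via a_i = x_i mod 17, x_{i+1} = (x_i − a_i)/17, with x_0 = x:
  x_0 = 3/8;  a_0 = 11;  x_1 = (x_0 − 11)/17 = -5/8
  x_1 = -5/8;  a_1 = 10;  x_2 = (x_1 − 10)/17 = -5/8
  x_2 = -5/8;  a_2 = 10;  x_3 = (x_2 − 10)/17 = -5/8
  x_3 = -5/8;  a_3 = 10;  x_4 = (x_3 − 10)/17 = -5/8
  x_4 = -5/8;  a_4 = 10;  x_5 = (x_4 − 10)/17 = -5/8
Digits: (11, 10, 10, 10, 10).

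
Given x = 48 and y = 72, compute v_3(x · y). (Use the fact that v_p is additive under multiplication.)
v_3(3456) = 3

v_p(x) = 1 (factor: 48 = 3^1 · 16); v_p(y) = 2 (factor: 72 = 3^2 · 8). Additivity: v_p(xy) = v_p(x) + v_p(y) = 1 + 2 = 3. (Direct check: xy = 3456 = 3^3 · (128).)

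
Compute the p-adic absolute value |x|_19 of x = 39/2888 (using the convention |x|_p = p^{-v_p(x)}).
|39/2888|_19 = 361

Step 1 — compute v_19(x) by factoring powers of 19 out of the numerator and denominator: v_19(39/2888) = -2. Step 2 — apply |x|_p = p^{-v_p(x)} = 19^{2} = 361.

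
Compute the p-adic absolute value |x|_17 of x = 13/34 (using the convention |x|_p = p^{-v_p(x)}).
|13/34|_17 = 17

Step 1 — compute v_17(x) by factoring powers of 17 out of the numerator and denominator: v_17(13/34) = -1. Step 2 — apply |x|_p = p^{-v_p(x)} = 17^{1} = 17.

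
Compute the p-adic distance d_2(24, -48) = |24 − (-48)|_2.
d_2(24, -48) = 1/8

Step 1 — x − y = 24 − (-48) = 72. Step 2 — v_2(72) = 3 (factor: 72 = (2^3 · 9); the sign does not affect v_p). Step 3 — |x − y|_2 = 2^{-3} = 1/8.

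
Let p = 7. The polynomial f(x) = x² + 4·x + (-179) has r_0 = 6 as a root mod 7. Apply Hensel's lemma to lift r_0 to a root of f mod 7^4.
r_3 = 580 (mod 2401)

Hensel: r_{i+1} = r_i − f(r_i)·(f′(r_i))^{-1} mod 7^{i+2}, f′(x) = 2x + 4. Iterate:
  r_0 = 6 (mod 7)
  r_1 = 41 (mod 49)
  r_2 = 237 (mod 343)
  r_3 = 580 (mod 2401)
Final: r = 580 satisfies f(r) ≡ 0 mod 7^4.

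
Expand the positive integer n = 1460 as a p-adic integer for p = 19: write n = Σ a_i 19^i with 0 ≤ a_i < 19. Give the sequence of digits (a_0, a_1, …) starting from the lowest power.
(a_0, a_1, …) = (16, 0, 4)

Repeated division by 19 gives the digits low-to-high: 1460 = 16 + 4·19^2. Digit sequence: (16, 0, 4).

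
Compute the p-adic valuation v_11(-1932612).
v_11(-1932612) = 5

v_11(n) is the largest exponent k such that 11^k divides n. Factor out: -1932612 = -11^5 · 12. (Sign doesn't affect v_p.) So v_11(-1932612) = 5.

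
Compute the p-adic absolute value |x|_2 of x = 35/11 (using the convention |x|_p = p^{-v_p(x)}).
|35/11|_2 = 1

Step 1 — compute v_2(x) by factoring powers of 2 out of the numerator and denominator: v_2(35/11) = 0. Step 2 — apply |x|_p = p^{-v_p(x)} = 2^{0} = 1.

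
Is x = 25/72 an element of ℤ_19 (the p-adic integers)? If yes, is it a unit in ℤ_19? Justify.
x ∈ ℤ_19^× (unit); v_19(x) = 0

ℤ_19 = {x ∈ ℚ_19 : v_19(x) ≥ 0} and ℤ_19^× = {x ∈ ℤ_19 : v_19(x) = 0}. Here v_19(25/72) = v_19(num) − v_19(den) = 0; compare against these criteria.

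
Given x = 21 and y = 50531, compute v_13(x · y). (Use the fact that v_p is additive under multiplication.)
v_13(1061151) = 3

v_p(x) = 0 (factor: 21 = 13^0 · 21); v_p(y) = 3 (factor: 50531 = 13^3 · 23). Additivity: v_p(xy) = v_p(x) + v_p(y) = 0 + 3 = 3. (Direct check: xy = 1061151 = 13^3 · (483).)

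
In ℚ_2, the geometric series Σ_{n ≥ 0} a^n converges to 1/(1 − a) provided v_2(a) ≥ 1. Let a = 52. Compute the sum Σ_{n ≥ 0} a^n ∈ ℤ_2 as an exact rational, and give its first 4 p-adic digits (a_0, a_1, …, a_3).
Σ a^n = 1/(1 − a) = -1/51;  first 4 digits = (1, 0, 1, 0)

v_2(a) = 2 ≥ 1, so the series converges in ℤ_2 to 1/(1 − a) = 1/(1 − 52) = -1/51. Expand this rational in ℤ_2: compute digits iteratively via d_i = x_i mod 2, x_{i+1} = (x_i − d_i)/2. The first 4 digits are (1, 0, 1, 0).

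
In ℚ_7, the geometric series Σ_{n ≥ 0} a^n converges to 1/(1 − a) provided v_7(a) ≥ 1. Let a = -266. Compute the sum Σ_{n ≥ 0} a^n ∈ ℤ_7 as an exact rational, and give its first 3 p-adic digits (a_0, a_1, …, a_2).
Σ a^n = 1/(1 − a) = 1/267;  first 3 digits = (1, 4, 3)

v_7(a) = 1 ≥ 1, so the series converges in ℤ_7 to 1/(1 − a) = 1/(1 − (-266)) = 1/267. Expand this rational in ℤ_7: compute digits iteratively via d_i = x_i mod 7, x_{i+1} = (x_i − d_i)/7. The first 3 digits are (1, 4, 3).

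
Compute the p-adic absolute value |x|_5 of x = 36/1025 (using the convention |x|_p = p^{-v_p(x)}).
|36/1025|_5 = 25

Step 1 — compute v_5(x) by factoring powers of 5 out of the numerator and denominator: v_5(36/1025) = -2. Step 2 — apply |x|_p = p^{-v_p(x)} = 5^{2} = 25.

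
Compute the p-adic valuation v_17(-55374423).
v_17(-55374423) = 5

v_17(n) is the largest exponent k such that 17^k divides n. Factor out: -55374423 = -17^5 · 39. (Sign doesn't affect v_p.) So v_17(-55374423) = 5.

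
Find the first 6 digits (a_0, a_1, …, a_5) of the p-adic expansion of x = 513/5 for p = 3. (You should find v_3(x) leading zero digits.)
(a_0, …, a_5) = (0, 0, 0, 2, 0, 2)

v_3(513/5) = 3, so a_0 = ... = a_2 = 0. Factor out: x = 3^3 · u with u = 19/5 a unit in ℤ_3. Expand u iteratively via a_{v+i} = u_i mod 3, u_{i+1} = (u_i − a_{v+i})/3:
  u_0 = 19/5;  a_3 = 2;  u_1 = (u_0 − 2)/3 = 3/5
  u_1 = 3/5;  a_4 = 0;  u_2 = (u_1 − 0)/3 = 1/5
  u_2 = 1/5;  a_5 = 2;  u_3 = (u_2 − 2)/3 = -3/5
Digits: (0, 0, 0, 2, 0, 2).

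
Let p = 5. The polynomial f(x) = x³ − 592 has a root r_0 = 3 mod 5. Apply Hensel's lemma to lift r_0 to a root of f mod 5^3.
r_2 = 48 (mod 125)

Hensel: r_{i+1} = r_i − f(r_i)/f′(r_i) mod 5^{i+2}, where f′(x) = 3x². Iterate:
  r_0 = 3 (mod 5)
  r_1 = 23 (mod 25)
  r_2 = 48 (mod 125)
Final: r = 48 with f(r) ≡ 0 mod 5^3.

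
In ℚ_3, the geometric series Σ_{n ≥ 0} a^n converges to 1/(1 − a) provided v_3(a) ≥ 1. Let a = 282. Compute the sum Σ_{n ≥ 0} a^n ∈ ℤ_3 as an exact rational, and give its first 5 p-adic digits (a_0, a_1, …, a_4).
Σ a^n = 1/(1 − a) = -1/281;  first 5 digits = (1, 1, 2, 1, 2)

v_3(a) = 1 ≥ 1, so the series converges in ℤ_3 to 1/(1 − a) = 1/(1 − 282) = -1/281. Expand this rational in ℤ_3: compute digits iteratively via d_i = x_i mod 3, x_{i+1} = (x_i − d_i)/3. The first 5 digits are (1, 1, 2, 1, 2).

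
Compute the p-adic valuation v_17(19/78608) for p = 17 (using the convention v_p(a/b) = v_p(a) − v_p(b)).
v_17(19/78608) = -3

Factor powers of 17 from the numerator and denominator of the reduced fraction: 19 = 17^0 · 19 and 78608 = 17^3 · 16. Apply v_p(a/b) = v_p(a) − v_p(b): v_17(19/78608) = 0 − 3 = -3.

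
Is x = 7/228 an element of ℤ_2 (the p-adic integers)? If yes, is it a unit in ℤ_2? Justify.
x ∉ ℤ_2 (v_2(x) = -2 < 0)

ℤ_2 = {x ∈ ℚ_2 : v_2(x) ≥ 0} and ℤ_2^× = {x ∈ ℤ_2 : v_2(x) = 0}. Here v_2(7/228) = v_2(num) − v_2(den) = -2; compare against these criteria.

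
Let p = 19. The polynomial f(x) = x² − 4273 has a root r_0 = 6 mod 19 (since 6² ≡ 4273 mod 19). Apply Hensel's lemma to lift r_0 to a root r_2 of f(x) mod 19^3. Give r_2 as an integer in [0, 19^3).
r_2 = 5383 (mod 6859)

Hensel's recurrence: r_{i+1} = r_i − f(r_i)·(f′(r_i))^{-1} mod 19^{i+2}, with f′(x) = 2x. Iterate:
  r_0 = 6 (mod 19)
  r_1 = 329 (mod 361)
  r_2 = 5383 (mod 6859)
Final: r_2 = 5383, and one checks f(r_2) ≡ 0 mod 19^3.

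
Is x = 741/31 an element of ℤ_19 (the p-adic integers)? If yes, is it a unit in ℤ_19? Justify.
x ∈ ℤ_19 but not a unit; v_19(x) = 1 > 0

ℤ_19 = {x ∈ ℚ_19 : v_19(x) ≥ 0} and ℤ_19^× = {x ∈ ℤ_19 : v_19(x) = 0}. Here v_19(741/31) = v_19(num) − v_19(den) = 1; compare against these criteria.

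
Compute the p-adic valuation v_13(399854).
v_13(399854) = 4

v_13(n) is the largest exponent k such that 13^k divides n. Factor out: 399854 = 13^4 · 14. (Sign doesn't affect v_p.) So v_13(399854) = 4.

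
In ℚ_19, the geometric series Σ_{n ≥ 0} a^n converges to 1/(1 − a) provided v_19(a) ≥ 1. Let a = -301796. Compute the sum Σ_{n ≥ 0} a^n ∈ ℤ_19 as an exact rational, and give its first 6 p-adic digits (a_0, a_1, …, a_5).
Σ a^n = 1/(1 − a) = 1/301797;  first 6 digits = (1, 0, 0, 13, 16, 18)

v_19(a) = 3 ≥ 1, so the series converges in ℤ_19 to 1/(1 − a) = 1/(1 − (-301796)) = 1/301797. Expand this rational in ℤ_19: compute digits iteratively via d_i = x_i mod 19, x_{i+1} = (x_i − d_i)/19. The first 6 digits are (1, 0, 0, 13, 16, 18).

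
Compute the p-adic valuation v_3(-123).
v_3(-123) = 1

v_3(n) is the largest exponent k such that 3^k divides n. Factor out: -123 = -3^1 · 41. (Sign doesn't affect v_p.) So v_3(-123) = 1.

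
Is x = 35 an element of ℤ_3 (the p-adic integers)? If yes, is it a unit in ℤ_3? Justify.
x ∈ ℤ_3^× (unit); v_3(x) = 0

ℤ_3 = {x ∈ ℚ_3 : v_3(x) ≥ 0} and ℤ_3^× = {x ∈ ℤ_3 : v_3(x) = 0}. Here v_3(35) = v_3(num) − v_3(den) = 0; compare against these criteria.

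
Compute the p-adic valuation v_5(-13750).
v_5(-13750) = 4

v_5(n) is the largest exponent k such that 5^k divides n. Factor out: -13750 = -5^4 · 22. (Sign doesn't affect v_p.) So v_5(-13750) = 4.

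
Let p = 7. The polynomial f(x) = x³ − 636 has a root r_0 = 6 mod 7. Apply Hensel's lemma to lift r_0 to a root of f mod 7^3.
r_2 = 97 (mod 343)

Hensel: r_{i+1} = r_i − f(r_i)/f′(r_i) mod 7^{i+2}, where f′(x) = 3x². Iterate:
  r_0 = 6 (mod 7)
  r_1 = 48 (mod 49)
  r_2 = 97 (mod 343)
Final: r = 97 with f(r) ≡ 0 mod 7^3.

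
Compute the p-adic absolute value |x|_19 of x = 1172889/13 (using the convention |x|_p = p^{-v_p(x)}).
|1172889/13|_19 = 1/130321

Step 1 — compute v_19(x) by factoring powers of 19 out of the numerator and denominator: v_19(1172889/13) = 4. Step 2 — apply |x|_p = p^{-v_p(x)} = 19^{-4} = 1/130321.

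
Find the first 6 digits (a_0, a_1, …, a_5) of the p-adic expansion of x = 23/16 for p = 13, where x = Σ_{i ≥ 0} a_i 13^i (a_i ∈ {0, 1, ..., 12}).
(a_0, …, a_5) = (12, 0, 4, 7, 10, 0)

v_13(23/16) = 0 (numerator and denominator both coprime to 13), so x ∈ ℤ_13^×. Compute digits iteratively via a_i = x_i mod 13, x_{i+1} = (x_i − a_i)/13, with x_0 = x:
  x_0 = 23/16;  a_0 = 12;  x_1 = (x_0 − 12)/13 = -13/16
  x_1 = -13/16;  a_1 = 0;  x_2 = (x_1 − 0)/13 = -1/16
  x_2 = -1/16;  a_2 = 4;  x_3 = (x_2 − 4)/13 = -5/16
  x_3 = -5/16;  a_3 = 7;  x_4 = (x_3 − 7)/13 = -9/16
  x_4 = -9/16;  a_4 = 10;  x_5 = (x_4 − 10)/13 = -13/16
  x_5 = -13/16;  a_5 = 0;  x_6 = (x_5 − 0)/13 = -1/16
Digits: (12, 0, 4, 7, 10, 0).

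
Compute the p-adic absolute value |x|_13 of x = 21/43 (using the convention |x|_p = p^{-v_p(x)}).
|21/43|_13 = 1

Step 1 — compute v_13(x) by factoring powers of 13 out of the numerator and denominator: v_13(21/43) = 0. Step 2 — apply |x|_p = p^{-v_p(x)} = 13^{0} = 1.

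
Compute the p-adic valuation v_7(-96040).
v_7(-96040) = 4

v_7(n) is the largest exponent k such that 7^k divides n. Factor out: -96040 = -7^4 · 40. (Sign doesn't affect v_p.) So v_7(-96040) = 4.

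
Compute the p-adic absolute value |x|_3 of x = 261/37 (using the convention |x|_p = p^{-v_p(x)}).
|261/37|_3 = 1/9

Step 1 — compute v_3(x) by factoring powers of 3 out of the numerator and denominator: v_3(261/37) = 2. Step 2 — apply |x|_p = p^{-v_p(x)} = 3^{-2} = 1/9.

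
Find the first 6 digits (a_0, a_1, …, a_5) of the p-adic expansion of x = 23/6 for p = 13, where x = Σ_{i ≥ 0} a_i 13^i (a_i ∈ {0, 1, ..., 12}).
(a_0, …, a_5) = (6, 2, 2, 2, 2, 2)

v_13(23/6) = 0 (numerator and denominator both coprime to 13), so x ∈ ℤ_13^×. Compute digits iteratively via a_i = x_i mod 13, x_{i+1} = (x_i − a_i)/13, with x_0 = x:
  x_0 = 23/6;  a_0 = 6;  x_1 = (x_0 − 6)/13 = -1/6
  x_1 = -1/6;  a_1 = 2;  x_2 = (x_1 − 2)/13 = -1/6
  x_2 = -1/6;  a_2 = 2;  x_3 = (x_2 − 2)/13 = -1/6
  x_3 = -1/6;  a_3 = 2;  x_4 = (x_3 − 2)/13 = -1/6
  x_4 = -1/6;  a_4 = 2;  x_5 = (x_4 − 2)/13 = -1/6
  x_5 = -1/6;  a_5 = 2;  x_6 = (x_5 − 2)/13 = -1/6
Digits: (6, 2, 2, 2, 2, 2).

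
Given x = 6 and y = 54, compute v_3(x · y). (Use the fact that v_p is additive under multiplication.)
v_3(324) = 4

v_p(x) = 1 (factor: 6 = 3^1 · 2); v_p(y) = 3 (factor: 54 = 3^3 · 2). Additivity: v_p(xy) = v_p(x) + v_p(y) = 1 + 3 = 4. (Direct check: xy = 324 = 3^4 · (4).)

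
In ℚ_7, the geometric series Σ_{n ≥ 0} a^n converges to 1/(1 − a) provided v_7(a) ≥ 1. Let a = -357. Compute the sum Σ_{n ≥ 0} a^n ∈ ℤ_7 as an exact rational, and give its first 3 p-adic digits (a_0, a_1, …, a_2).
Σ a^n = 1/(1 − a) = 1/358;  first 3 digits = (1, 5, 3)

v_7(a) = 1 ≥ 1, so the series converges in ℤ_7 to 1/(1 − a) = 1/(1 − (-357)) = 1/358. Expand this rational in ℤ_7: compute digits iteratively via d_i = x_i mod 7, x_{i+1} = (x_i − d_i)/7. The first 3 digits are (1, 5, 3).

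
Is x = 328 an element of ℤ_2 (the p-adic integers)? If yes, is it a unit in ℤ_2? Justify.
x ∈ ℤ_2 but not a unit; v_2(x) = 3 > 0

ℤ_2 = {x ∈ ℚ_2 : v_2(x) ≥ 0} and ℤ_2^× = {x ∈ ℤ_2 : v_2(x) = 0}. Here v_2(328) = v_2(num) − v_2(den) = 3; compare against these criteria.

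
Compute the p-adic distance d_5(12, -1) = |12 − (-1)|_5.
d_5(12, -1) = 1

Step 1 — x − y = 12 − (-1) = 13. Step 2 — v_5(13) = 0 (factor: 13 = (5^0 · 13); the sign does not affect v_p). Step 3 — |x − y|_5 = 5^{0} = 1.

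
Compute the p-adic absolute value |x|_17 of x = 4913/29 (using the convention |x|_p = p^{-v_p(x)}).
|4913/29|_17 = 1/4913

Step 1 — compute v_17(x) by factoring powers of 17 out of the numerator and denominator: v_17(4913/29) = 3. Step 2 — apply |x|_p = p^{-v_p(x)} = 17^{-3} = 1/4913.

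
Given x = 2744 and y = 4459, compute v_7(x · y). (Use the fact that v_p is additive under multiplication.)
v_7(12235496) = 6

v_p(x) = 3 (factor: 2744 = 7^3 · 8); v_p(y) = 3 (factor: 4459 = 7^3 · 13). Additivity: v_p(xy) = v_p(x) + v_p(y) = 3 + 3 = 6. (Direct check: xy = 12235496 = 7^6 · (104).)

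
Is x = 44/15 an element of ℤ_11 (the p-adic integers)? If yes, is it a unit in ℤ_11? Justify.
x ∈ ℤ_11 but not a unit; v_11(x) = 1 > 0

ℤ_11 = {x ∈ ℚ_11 : v_11(x) ≥ 0} and ℤ_11^× = {x ∈ ℤ_11 : v_11(x) = 0}. Here v_11(44/15) = v_11(num) − v_11(den) = 1; compare against these criteria.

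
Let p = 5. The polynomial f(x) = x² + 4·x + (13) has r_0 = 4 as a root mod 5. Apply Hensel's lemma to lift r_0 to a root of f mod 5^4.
r_3 = 544 (mod 625)

Hensel: r_{i+1} = r_i − f(r_i)·(f′(r_i))^{-1} mod 5^{i+2}, f′(x) = 2x + 4. Iterate:
  r_0 = 4 (mod 5)
  r_1 = 19 (mod 25)
  r_2 = 44 (mod 125)
  r_3 = 544 (mod 625)
Final: r = 544 satisfies f(r) ≡ 0 mod 5^4.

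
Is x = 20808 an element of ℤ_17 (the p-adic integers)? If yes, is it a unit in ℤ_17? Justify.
x ∈ ℤ_17 but not a unit; v_17(x) = 2 > 0

ℤ_17 = {x ∈ ℚ_17 : v_17(x) ≥ 0} and ℤ_17^× = {x ∈ ℤ_17 : v_17(x) = 0}. Here v_17(20808) = v_17(num) − v_17(den) = 2; compare against these criteria.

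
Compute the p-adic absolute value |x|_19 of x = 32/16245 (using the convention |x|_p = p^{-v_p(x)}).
|32/16245|_19 = 361

Step 1 — compute v_19(x) by factoring powers of 19 out of the numerator and denominator: v_19(32/16245) = -2. Step 2 — apply |x|_p = p^{-v_p(x)} = 19^{2} = 361.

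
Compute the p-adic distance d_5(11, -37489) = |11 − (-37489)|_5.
d_5(11, -37489) = 1/3125

Step 1 — x − y = 11 − (-37489) = 37500. Step 2 — v_5(37500) = 5 (factor: 37500 = (5^5 · 12); the sign does not affect v_p). Step 3 — |x − y|_5 = 5^{-5} = 1/3125.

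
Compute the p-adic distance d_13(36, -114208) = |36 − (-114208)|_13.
d_13(36, -114208) = 1/28561

Step 1 — x − y = 36 − (-114208) = 114244. Step 2 — v_13(114244) = 4 (factor: 114244 = (13^4 · 4); the sign does not affect v_p). Step 3 — |x − y|_13 = 13^{-4} = 1/28561.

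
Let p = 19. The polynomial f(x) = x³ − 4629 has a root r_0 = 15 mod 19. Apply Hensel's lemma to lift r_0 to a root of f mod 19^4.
r_3 = 29959 (mod 130321)

Hensel: r_{i+1} = r_i − f(r_i)/f′(r_i) mod 19^{i+2}, where f′(x) = 3x². Iterate:
  r_0 = 15 (mod 19)
  r_1 = 357 (mod 361)
  r_2 = 2523 (mod 6859)
  r_3 = 29959 (mod 130321)
Final: r = 29959 with f(r) ≡ 0 mod 19^4.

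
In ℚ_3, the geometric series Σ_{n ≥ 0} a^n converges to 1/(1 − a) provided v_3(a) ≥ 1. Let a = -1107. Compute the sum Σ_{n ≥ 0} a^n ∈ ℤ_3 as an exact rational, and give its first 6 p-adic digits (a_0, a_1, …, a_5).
Σ a^n = 1/(1 − a) = 1/1108;  first 6 digits = (1, 0, 0, 1, 1, 1)

v_3(a) = 3 ≥ 1, so the series converges in ℤ_3 to 1/(1 − a) = 1/(1 − (-1107)) = 1/1108. Expand this rational in ℤ_3: compute digits iteratively via d_i = x_i mod 3, x_{i+1} = (x_i − d_i)/3. The first 6 digits are (1, 0, 0, 1, 1, 1).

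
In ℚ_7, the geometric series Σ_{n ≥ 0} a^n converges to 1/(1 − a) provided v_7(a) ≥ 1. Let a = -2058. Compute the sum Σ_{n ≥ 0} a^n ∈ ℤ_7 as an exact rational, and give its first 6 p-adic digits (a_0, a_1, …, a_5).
Σ a^n = 1/(1 − a) = 1/2059;  first 6 digits = (1, 0, 0, 1, 6, 6)

v_7(a) = 3 ≥ 1, so the series converges in ℤ_7 to 1/(1 − a) = 1/(1 − (-2058)) = 1/2059. Expand this rational in ℤ_7: compute digits iteratively via d_i = x_i mod 7, x_{i+1} = (x_i − d_i)/7. The first 6 digits are (1, 0, 0, 1, 6, 6).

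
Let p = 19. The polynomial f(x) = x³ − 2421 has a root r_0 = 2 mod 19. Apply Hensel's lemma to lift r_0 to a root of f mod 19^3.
r_2 = 5588 (mod 6859)

Hensel: r_{i+1} = r_i − f(r_i)/f′(r_i) mod 19^{i+2}, where f′(x) = 3x². Iterate:
  r_0 = 2 (mod 19)
  r_1 = 173 (mod 361)
  r_2 = 5588 (mod 6859)
Final: r = 5588 with f(r) ≡ 0 mod 19^3.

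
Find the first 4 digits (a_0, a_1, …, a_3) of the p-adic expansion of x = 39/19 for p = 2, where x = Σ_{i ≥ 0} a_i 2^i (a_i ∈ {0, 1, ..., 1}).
(a_0, …, a_3) = (1, 0, 1, 1)

v_2(39/19) = 0 (numerator and denominator both coprime to 2), so x ∈ ℤ_2^×. Compute digits iteratively via a_i = x_i mod 2, x_{i+1} = (x_i − a_i)/2, with x_0 = x:
  x_0 = 39/19;  a_0 = 1;  x_1 = (x_0 − 1)/2 = 10/19
  x_1 = 10/19;  a_1 = 0;  x_2 = (x_1 − 0)/2 = 5/19
  x_2 = 5/19;  a_2 = 1;  x_3 = (x_2 − 1)/2 = -7/19
  x_3 = -7/19;  a_3 = 1;  x_4 = (x_3 − 1)/2 = -13/19
Digits: (1, 0, 1, 1).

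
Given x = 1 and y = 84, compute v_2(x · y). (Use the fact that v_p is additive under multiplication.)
v_2(84) = 2

v_p(x) = 0 (factor: 1 = 2^0 · 1); v_p(y) = 2 (factor: 84 = 2^2 · 21). Additivity: v_p(xy) = v_p(x) + v_p(y) = 0 + 2 = 2. (Direct check: xy = 84 = 2^2 · (21).)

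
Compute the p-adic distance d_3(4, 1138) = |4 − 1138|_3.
d_3(4, 1138) = 1/81

Step 1 — x − y = 4 − 1138 = -1134. Step 2 — v_3(-1134) = 4 (factor: -1134 = −(3^4 · 14); the sign does not affect v_p). Step 3 — |x − y|_3 = 3^{-4} = 1/81.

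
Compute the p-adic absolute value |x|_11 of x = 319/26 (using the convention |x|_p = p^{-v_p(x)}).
|319/26|_11 = 1/11

Step 1 — compute v_11(x) by factoring powers of 11 out of the numerator and denominator: v_11(319/26) = 1. Step 2 — apply |x|_p = p^{-v_p(x)} = 11^{-1} = 1/11.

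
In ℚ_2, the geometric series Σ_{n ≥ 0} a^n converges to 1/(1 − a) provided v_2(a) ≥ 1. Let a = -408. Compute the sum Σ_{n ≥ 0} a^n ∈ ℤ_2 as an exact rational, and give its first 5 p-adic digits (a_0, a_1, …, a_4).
Σ a^n = 1/(1 − a) = 1/409;  first 5 digits = (1, 0, 0, 1, 0)

v_2(a) = 3 ≥ 1, so the series converges in ℤ_2 to 1/(1 − a) = 1/(1 − (-408)) = 1/409. Expand this rational in ℤ_2: compute digits iteratively via d_i = x_i mod 2, x_{i+1} = (x_i − d_i)/2. The first 5 digits are (1, 0, 0, 1, 0).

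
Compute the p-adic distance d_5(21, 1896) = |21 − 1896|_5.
d_5(21, 1896) = 1/625

Step 1 — x − y = 21 − 1896 = -1875. Step 2 — v_5(-1875) = 4 (factor: -1875 = −(5^4 · 3); the sign does not affect v_p). Step 3 — |x − y|_5 = 5^{-4} = 1/625.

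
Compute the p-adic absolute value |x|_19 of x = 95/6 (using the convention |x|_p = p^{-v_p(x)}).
|95/6|_19 = 1/19

Step 1 — compute v_19(x) by factoring powers of 19 out of the numerator and denominator: v_19(95/6) = 1. Step 2 — apply |x|_p = p^{-v_p(x)} = 19^{-1} = 1/19.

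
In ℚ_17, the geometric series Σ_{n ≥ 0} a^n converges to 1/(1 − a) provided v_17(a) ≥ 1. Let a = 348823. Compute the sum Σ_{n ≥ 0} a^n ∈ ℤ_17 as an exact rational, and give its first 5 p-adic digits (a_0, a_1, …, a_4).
Σ a^n = 1/(1 − a) = -1/348822;  first 5 digits = (1, 0, 0, 3, 4)

v_17(a) = 3 ≥ 1, so the series converges in ℤ_17 to 1/(1 − a) = 1/(1 − 348823) = -1/348822. Expand this rational in ℤ_17: compute digits iteratively via d_i = x_i mod 17, x_{i+1} = (x_i − d_i)/17. The first 5 digits are (1, 0, 0, 3, 4).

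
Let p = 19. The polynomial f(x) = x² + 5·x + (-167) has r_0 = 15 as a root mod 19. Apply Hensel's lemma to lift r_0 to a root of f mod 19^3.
r_2 = 1022 (mod 6859)

Hensel: r_{i+1} = r_i − f(r_i)·(f′(r_i))^{-1} mod 19^{i+2}, f′(x) = 2x + 5. Iterate:
  r_0 = 15 (mod 19)
  r_1 = 300 (mod 361)
  r_2 = 1022 (mod 6859)
Final: r = 1022 satisfies f(r) ≡ 0 mod 19^3.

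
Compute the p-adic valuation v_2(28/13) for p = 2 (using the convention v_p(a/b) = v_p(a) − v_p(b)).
v_2(28/13) = 2

Factor powers of 2 from the numerator and denominator of the reduced fraction: 28 = 2^2 · 7 and 13 = 2^0 · 13. Apply v_p(a/b) = v_p(a) − v_p(b): v_2(28/13) = 2 − 0 = 2.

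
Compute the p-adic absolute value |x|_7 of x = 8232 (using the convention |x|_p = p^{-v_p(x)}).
|8232|_7 = 1/343

Step 1 — compute v_7(x) by factoring powers of 7 out of the numerator and denominator: v_7(8232) = 3. Step 2 — apply |x|_p = p^{-v_p(x)} = 7^{-3} = 1/343.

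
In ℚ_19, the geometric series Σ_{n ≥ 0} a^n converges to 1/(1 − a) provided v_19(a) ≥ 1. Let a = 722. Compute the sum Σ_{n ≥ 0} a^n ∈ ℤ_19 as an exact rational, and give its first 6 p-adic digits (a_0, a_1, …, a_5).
Σ a^n = 1/(1 − a) = -1/721;  first 6 digits = (1, 0, 2, 0, 4, 0)

v_19(a) = 2 ≥ 1, so the series converges in ℤ_19 to 1/(1 − a) = 1/(1 − 722) = -1/721. Expand this rational in ℤ_19: compute digits iteratively via d_i = x_i mod 19, x_{i+1} = (x_i − d_i)/19. The first 6 digits are (1, 0, 2, 0, 4, 0).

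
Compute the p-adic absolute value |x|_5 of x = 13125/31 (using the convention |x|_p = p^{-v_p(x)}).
|13125/31|_5 = 1/625

Step 1 — compute v_5(x) by factoring powers of 5 out of the numerator and denominator: v_5(13125/31) = 4. Step 2 — apply |x|_p = p^{-v_p(x)} = 5^{-4} = 1/625.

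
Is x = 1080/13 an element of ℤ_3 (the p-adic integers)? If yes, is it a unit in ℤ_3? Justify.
x ∈ ℤ_3 but not a unit; v_3(x) = 3 > 0

ℤ_3 = {x ∈ ℚ_3 : v_3(x) ≥ 0} and ℤ_3^× = {x ∈ ℤ_3 : v_3(x) = 0}. Here v_3(1080/13) = v_3(num) − v_3(den) = 3; compare against these criteria.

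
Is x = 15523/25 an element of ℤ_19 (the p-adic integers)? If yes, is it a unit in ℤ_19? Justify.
x ∈ ℤ_19 but not a unit; v_19(x) = 2 > 0

ℤ_19 = {x ∈ ℚ_19 : v_19(x) ≥ 0} and ℤ_19^× = {x ∈ ℤ_19 : v_19(x) = 0}. Here v_19(15523/25) = v_19(num) − v_19(den) = 2; compare against these criteria.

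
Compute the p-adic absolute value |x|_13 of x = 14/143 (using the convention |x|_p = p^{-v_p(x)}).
|14/143|_13 = 13

Step 1 — compute v_13(x) by factoring powers of 13 out of the numerator and denominator: v_13(14/143) = -1. Step 2 — apply |x|_p = p^{-v_p(x)} = 13^{1} = 13.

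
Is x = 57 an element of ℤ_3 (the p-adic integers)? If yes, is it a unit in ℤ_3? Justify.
x ∈ ℤ_3 but not a unit; v_3(x) = 1 > 0

ℤ_3 = {x ∈ ℚ_3 : v_3(x) ≥ 0} and ℤ_3^× = {x ∈ ℤ_3 : v_3(x) = 0}. Here v_3(57) = v_3(num) − v_3(den) = 1; compare against these criteria.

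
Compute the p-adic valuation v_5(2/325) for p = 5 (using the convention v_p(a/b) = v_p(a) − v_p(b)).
v_5(2/325) = -2

Factor powers of 5 from the numerator and denominator of the reduced fraction: 2 = 5^0 · 2 and 325 = 5^2 · 13. Apply v_p(a/b) = v_p(a) − v_p(b): v_5(2/325) = 0 − 2 = -2.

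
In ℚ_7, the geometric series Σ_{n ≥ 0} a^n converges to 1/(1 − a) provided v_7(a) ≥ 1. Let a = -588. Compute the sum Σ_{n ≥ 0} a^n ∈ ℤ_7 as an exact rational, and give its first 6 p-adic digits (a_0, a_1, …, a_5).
Σ a^n = 1/(1 − a) = 1/589;  first 6 digits = (1, 0, 2, 5, 3, 6)

v_7(a) = 2 ≥ 1, so the series converges in ℤ_7 to 1/(1 − a) = 1/(1 − (-588)) = 1/589. Expand this rational in ℤ_7: compute digits iteratively via d_i = x_i mod 7, x_{i+1} = (x_i − d_i)/7. The first 6 digits are (1, 0, 2, 5, 3, 6).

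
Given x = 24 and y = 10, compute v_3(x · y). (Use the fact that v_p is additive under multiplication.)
v_3(240) = 1

v_p(x) = 1 (factor: 24 = 3^1 · 8); v_p(y) = 0 (factor: 10 = 3^0 · 10). Additivity: v_p(xy) = v_p(x) + v_p(y) = 1 + 0 = 1. (Direct check: xy = 240 = 3^1 · (80).)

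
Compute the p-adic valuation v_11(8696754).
v_11(8696754) = 5

v_11(n) is the largest exponent k such that 11^k divides n. Factor out: 8696754 = 11^5 · 54. (Sign doesn't affect v_p.) So v_11(8696754) = 5.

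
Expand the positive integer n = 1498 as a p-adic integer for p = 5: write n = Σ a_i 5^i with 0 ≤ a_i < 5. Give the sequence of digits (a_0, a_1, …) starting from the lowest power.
(a_0, a_1, …) = (3, 4, 4, 1, 2)

Repeated division by 5 gives the digits low-to-high: 1498 = 3 + 4·5^1 + 4·5^2 + 1·5^3 + 2·5^4. Digit sequence: (3, 4, 4, 1, 2).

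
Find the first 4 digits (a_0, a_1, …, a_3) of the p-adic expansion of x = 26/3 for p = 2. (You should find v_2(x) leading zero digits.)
(a_0, …, a_3) = (0, 1, 1, 1)

v_2(26/3) = 1, so a_0 = ... = a_0 = 0. Factor out: x = 2^1 · u with u = 13/3 a unit in ℤ_2. Expand u iteratively via a_{v+i} = u_i mod 2, u_{i+1} = (u_i − a_{v+i})/2:
  u_0 = 13/3;  a_1 = 1;  u_1 = (u_0 − 1)/2 = 5/3
  u_1 = 5/3;  a_2 = 1;  u_2 = (u_1 − 1)/2 = 1/3
  u_2 = 1/3;  a_3 = 1;  u_3 = (u_2 − 1)/2 = -1/3
Digits: (0, 1, 1, 1).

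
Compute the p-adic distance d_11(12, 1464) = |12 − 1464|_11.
d_11(12, 1464) = 1/121

Step 1 — x − y = 12 − 1464 = -1452. Step 2 — v_11(-1452) = 2 (factor: -1452 = −(11^2 · 12); the sign does not affect v_p). Step 3 — |x − y|_11 = 11^{-2} = 1/121.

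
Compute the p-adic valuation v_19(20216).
v_19(20216) = 2

v_19(n) is the largest exponent k such that 19^k divides n. Factor out: 20216 = 19^2 · 56. (Sign doesn't affect v_p.) So v_19(20216) = 2.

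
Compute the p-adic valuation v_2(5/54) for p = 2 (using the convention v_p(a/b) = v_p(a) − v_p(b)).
v_2(5/54) = -1

Factor powers of 2 from the numerator and denominator of the reduced fraction: 5 = 2^0 · 5 and 54 = 2^1 · 27. Apply v_p(a/b) = v_p(a) − v_p(b): v_2(5/54) = 0 − 1 = -1.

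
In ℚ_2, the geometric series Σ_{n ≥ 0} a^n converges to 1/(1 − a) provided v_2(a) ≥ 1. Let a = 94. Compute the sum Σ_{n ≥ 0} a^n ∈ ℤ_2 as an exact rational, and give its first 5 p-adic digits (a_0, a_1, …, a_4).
Σ a^n = 1/(1 − a) = -1/93;  first 5 digits = (1, 1, 0, 1, 0)

v_2(a) = 1 ≥ 1, so the series converges in ℤ_2 to 1/(1 − a) = 1/(1 − 94) = -1/93. Expand this rational in ℤ_2: compute digits iteratively via d_i = x_i mod 2, x_{i+1} = (x_i − d_i)/2. The first 5 digits are (1, 1, 0, 1, 0).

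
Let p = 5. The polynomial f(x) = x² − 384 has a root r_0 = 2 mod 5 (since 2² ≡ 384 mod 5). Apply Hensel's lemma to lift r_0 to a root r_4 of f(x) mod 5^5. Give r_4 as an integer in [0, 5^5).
r_4 = 1497 (mod 3125)

Hensel's recurrence: r_{i+1} = r_i − f(r_i)·(f′(r_i))^{-1} mod 5^{i+2}, with f′(x) = 2x. Iterate:
  r_0 = 2 (mod 5)
  r_1 = 22 (mod 25)
  r_2 = 122 (mod 125)
  r_3 = 247 (mod 625)
  r_4 = 1497 (mod 3125)
Final: r_4 = 1497, and one checks f(r_4) ≡ 0 mod 5^5.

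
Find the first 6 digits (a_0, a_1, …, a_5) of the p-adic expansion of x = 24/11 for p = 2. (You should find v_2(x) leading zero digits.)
(a_0, …, a_5) = (0, 0, 0, 1, 0, 0)

v_2(24/11) = 3, so a_0 = ... = a_2 = 0. Factor out: x = 2^3 · u with u = 3/11 a unit in ℤ_2. Expand u iteratively via a_{v+i} = u_i mod 2, u_{i+1} = (u_i − a_{v+i})/2:
  u_0 = 3/11;  a_3 = 1;  u_1 = (u_0 − 1)/2 = -4/11
  u_1 = -4/11;  a_4 = 0;  u_2 = (u_1 − 0)/2 = -2/11
  u_2 = -2/11;  a_5 = 0;  u_3 = (u_2 − 0)/2 = -1/11
Digits: (0, 0, 0, 1, 0, 0).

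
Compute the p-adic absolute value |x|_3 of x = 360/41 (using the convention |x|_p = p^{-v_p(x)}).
|360/41|_3 = 1/9

Step 1 — compute v_3(x) by factoring powers of 3 out of the numerator and denominator: v_3(360/41) = 2. Step 2 — apply |x|_p = p^{-v_p(x)} = 3^{-2} = 1/9.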